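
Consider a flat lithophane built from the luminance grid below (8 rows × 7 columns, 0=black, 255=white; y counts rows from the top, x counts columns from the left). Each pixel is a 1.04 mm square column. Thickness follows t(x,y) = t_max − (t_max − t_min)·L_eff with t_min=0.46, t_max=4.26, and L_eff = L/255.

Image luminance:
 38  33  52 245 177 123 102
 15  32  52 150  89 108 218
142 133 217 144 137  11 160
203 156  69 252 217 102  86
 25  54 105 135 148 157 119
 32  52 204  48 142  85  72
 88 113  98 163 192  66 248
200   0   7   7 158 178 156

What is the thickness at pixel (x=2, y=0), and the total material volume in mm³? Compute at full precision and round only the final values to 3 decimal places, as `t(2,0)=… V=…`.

span = t_max - t_min = 4.26 - 0.46 = 3.800
L(2,0) = 52, L_eff = 52/255 = 0.203922
t(2,0) = 4.26 - 3.800·0.203922 = 3.485
Σt over all 8·7 pixels = 180379/1275 ≈ 141.4737255
V = pitch²·Σt = 1.04²·180379/1275 = 153.018

t(2,0)=3.485 V=153.018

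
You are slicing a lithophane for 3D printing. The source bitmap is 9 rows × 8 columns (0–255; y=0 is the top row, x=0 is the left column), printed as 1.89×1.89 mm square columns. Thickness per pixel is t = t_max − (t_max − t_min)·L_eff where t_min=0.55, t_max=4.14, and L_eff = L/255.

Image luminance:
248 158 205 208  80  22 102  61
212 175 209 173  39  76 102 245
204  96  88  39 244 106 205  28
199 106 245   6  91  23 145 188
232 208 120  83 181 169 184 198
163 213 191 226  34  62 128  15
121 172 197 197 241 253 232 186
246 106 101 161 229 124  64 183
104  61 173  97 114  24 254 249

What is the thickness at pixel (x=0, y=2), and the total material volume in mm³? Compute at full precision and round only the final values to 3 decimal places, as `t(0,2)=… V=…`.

t(0,2)=1.268 V=530.495

span = t_max - t_min = 4.14 - 0.55 = 3.590
L(0,2) = 204, L_eff = 204/255 = 0.800000
t(0,2) = 4.14 - 3.590·0.800000 = 1.268
Σt over all 9·8 pixels = 946756/6375 ≈ 148.5107451
V = pitch²·Σt = 1.89²·946756/6375 = 530.495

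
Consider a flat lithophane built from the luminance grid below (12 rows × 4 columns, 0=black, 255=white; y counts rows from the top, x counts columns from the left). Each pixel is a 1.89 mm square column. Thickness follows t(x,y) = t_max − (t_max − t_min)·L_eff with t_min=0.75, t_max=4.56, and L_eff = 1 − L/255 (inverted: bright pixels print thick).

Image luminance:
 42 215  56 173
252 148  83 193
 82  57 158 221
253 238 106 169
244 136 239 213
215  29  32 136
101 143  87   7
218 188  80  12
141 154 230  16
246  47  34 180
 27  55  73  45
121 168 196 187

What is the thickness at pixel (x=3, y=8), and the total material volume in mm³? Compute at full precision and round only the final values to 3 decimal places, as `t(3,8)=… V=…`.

t(3,8)=0.989 V=472.627

span = t_max - t_min = 4.56 - 0.75 = 3.810
L(3,8) = 16, L_eff = 1 - 16/255 = 0.937255 (inverted)
t(3,8) = 4.56 - 3.810·0.937255 = 0.989
Σt over all 12·4 pixels = 562321/4250 ≈ 132.3108235
V = pitch²·Σt = 1.89²·562321/4250 = 472.627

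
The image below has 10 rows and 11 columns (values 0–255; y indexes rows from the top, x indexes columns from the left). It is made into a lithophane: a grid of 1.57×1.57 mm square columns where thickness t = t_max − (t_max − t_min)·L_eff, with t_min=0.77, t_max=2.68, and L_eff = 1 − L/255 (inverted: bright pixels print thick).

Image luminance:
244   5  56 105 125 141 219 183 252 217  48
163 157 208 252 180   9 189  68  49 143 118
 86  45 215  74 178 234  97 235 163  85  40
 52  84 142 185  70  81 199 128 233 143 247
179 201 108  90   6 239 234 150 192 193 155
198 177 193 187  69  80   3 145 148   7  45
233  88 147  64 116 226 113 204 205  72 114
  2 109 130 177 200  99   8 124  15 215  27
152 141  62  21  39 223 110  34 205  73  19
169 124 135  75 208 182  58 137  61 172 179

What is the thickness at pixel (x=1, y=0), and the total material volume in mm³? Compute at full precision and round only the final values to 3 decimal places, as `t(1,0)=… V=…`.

t(1,0)=0.807 V=474.878

span = t_max - t_min = 2.68 - 0.77 = 1.910
L(1,0) = 5, L_eff = 1 - 5/255 = 0.980392 (inverted)
t(1,0) = 2.68 - 1.910·0.980392 = 0.807
Σt over all 10·11 pixels = 4912733/25500 ≈ 192.6561961
V = pitch²·Σt = 1.57²·4912733/25500 = 474.878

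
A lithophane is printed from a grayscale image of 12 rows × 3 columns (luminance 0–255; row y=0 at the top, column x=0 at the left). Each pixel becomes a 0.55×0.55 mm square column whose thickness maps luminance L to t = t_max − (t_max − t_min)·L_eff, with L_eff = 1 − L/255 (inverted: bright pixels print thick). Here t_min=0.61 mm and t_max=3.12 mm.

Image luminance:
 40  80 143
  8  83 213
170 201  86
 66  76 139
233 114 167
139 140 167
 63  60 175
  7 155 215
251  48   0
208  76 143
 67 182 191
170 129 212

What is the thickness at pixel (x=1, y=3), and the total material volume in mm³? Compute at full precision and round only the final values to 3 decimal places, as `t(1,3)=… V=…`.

t(1,3)=1.358 V=20.390

span = t_max - t_min = 3.12 - 0.61 = 2.510
L(1,3) = 76, L_eff = 1 - 76/255 = 0.701961 (inverted)
t(1,3) = 3.12 - 2.510·0.701961 = 1.358
Σt over all 12·3 pixels = 572949/8500 ≈ 67.4057647
V = pitch²·Σt = 0.55²·572949/8500 = 20.390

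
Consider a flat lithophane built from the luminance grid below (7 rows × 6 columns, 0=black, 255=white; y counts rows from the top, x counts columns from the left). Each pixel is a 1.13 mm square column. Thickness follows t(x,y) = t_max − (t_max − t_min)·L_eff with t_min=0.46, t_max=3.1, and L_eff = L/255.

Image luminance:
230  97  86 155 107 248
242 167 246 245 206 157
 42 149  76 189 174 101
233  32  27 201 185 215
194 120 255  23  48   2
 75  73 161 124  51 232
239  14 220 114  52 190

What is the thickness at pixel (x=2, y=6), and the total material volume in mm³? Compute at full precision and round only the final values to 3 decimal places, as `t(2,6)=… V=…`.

t(2,6)=0.822 V=86.974

span = t_max - t_min = 3.1 - 0.46 = 2.640
L(2,6) = 220, L_eff = 220/255 = 0.862745
t(2,6) = 3.1 - 2.640·0.862745 = 0.822
Σt over all 7·6 pixels = 144741/2125 ≈ 68.1134118
V = pitch²·Σt = 1.13²·144741/2125 = 86.974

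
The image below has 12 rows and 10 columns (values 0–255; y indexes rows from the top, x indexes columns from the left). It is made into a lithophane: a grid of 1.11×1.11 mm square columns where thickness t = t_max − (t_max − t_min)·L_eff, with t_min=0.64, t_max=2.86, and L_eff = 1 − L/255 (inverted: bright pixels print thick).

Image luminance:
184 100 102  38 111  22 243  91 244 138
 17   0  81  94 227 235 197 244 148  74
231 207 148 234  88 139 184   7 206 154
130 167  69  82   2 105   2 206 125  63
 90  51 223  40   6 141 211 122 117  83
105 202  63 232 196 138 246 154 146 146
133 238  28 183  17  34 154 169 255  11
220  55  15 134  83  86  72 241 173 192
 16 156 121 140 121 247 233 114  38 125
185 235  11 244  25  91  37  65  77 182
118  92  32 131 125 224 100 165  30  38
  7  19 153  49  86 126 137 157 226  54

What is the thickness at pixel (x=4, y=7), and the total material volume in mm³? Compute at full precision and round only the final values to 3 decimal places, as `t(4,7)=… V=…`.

span = t_max - t_min = 2.86 - 0.64 = 2.220
L(4,7) = 83, L_eff = 1 - 83/255 = 0.674510 (inverted)
t(4,7) = 2.86 - 2.220·0.674510 = 1.363
Σt over all 12·10 pixels = 438406/2125 ≈ 206.3087059
V = pitch²·Σt = 1.11²·438406/2125 = 254.193

t(4,7)=1.363 V=254.193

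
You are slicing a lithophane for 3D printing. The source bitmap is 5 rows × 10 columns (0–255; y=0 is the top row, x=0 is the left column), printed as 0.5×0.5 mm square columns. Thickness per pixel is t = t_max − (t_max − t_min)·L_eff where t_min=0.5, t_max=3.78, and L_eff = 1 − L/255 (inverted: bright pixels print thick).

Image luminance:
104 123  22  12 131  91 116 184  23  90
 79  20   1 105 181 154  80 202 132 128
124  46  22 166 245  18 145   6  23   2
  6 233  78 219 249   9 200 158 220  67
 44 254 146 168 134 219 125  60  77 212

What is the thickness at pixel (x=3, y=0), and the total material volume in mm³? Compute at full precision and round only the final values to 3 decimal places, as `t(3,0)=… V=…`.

span = t_max - t_min = 3.78 - 0.5 = 3.280
L(3,0) = 12, L_eff = 1 - 12/255 = 0.952941 (inverted)
t(3,0) = 3.78 - 3.280·0.952941 = 0.654
Σt over all 5·10 pixels = 622921/6375 ≈ 97.7130980
V = pitch²·Σt = 0.5²·622921/6375 = 24.428

t(3,0)=0.654 V=24.428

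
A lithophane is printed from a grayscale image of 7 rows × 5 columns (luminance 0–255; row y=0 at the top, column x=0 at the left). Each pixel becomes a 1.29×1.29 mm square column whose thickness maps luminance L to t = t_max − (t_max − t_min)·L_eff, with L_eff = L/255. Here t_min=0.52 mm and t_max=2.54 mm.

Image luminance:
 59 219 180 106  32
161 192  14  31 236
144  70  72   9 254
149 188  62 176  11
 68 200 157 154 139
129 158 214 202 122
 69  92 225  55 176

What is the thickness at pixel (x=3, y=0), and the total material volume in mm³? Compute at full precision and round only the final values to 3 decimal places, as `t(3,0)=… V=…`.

span = t_max - t_min = 2.54 - 0.52 = 2.020
L(3,0) = 106, L_eff = 106/255 = 0.415686
t(3,0) = 2.54 - 2.020·0.415686 = 1.700
Σt over all 7·5 pixels = 13529/255 ≈ 53.0549020
V = pitch²·Σt = 1.29²·13529/255 = 88.289

t(3,0)=1.700 V=88.289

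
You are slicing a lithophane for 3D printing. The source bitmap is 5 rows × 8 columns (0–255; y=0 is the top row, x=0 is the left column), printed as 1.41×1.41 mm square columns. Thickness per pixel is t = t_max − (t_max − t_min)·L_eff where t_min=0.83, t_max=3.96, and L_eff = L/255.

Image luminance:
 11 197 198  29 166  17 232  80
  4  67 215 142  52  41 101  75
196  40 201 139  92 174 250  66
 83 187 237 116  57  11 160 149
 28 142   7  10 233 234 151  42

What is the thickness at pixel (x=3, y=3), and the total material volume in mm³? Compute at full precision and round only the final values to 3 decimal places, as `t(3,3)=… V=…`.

t(3,3)=2.536 V=201.881

span = t_max - t_min = 3.96 - 0.83 = 3.130
L(3,3) = 116, L_eff = 116/255 = 0.454902
t(3,3) = 3.96 - 3.130·0.454902 = 2.536
Σt over all 5·8 pixels = 215782/2125 ≈ 101.5444706
V = pitch²·Σt = 1.41²·215782/2125 = 201.881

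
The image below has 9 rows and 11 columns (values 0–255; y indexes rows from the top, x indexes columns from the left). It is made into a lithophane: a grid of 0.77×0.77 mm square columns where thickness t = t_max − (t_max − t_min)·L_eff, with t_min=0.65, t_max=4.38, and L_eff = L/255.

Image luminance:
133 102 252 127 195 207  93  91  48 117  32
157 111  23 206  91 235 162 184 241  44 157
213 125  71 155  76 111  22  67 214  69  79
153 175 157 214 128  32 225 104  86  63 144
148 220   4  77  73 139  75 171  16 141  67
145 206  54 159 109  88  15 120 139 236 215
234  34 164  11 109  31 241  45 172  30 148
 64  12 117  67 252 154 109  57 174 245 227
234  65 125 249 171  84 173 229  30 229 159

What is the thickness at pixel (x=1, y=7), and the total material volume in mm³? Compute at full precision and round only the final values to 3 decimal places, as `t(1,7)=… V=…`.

t(1,7)=4.204 V=146.491

span = t_max - t_min = 4.38 - 0.65 = 3.730
L(1,7) = 12, L_eff = 12/255 = 0.047059
t(1,7) = 4.38 - 3.730·0.047059 = 4.204
Σt over all 9·11 pixels = 2100147/8500 ≈ 247.0761176
V = pitch²·Σt = 0.77²·2100147/8500 = 146.491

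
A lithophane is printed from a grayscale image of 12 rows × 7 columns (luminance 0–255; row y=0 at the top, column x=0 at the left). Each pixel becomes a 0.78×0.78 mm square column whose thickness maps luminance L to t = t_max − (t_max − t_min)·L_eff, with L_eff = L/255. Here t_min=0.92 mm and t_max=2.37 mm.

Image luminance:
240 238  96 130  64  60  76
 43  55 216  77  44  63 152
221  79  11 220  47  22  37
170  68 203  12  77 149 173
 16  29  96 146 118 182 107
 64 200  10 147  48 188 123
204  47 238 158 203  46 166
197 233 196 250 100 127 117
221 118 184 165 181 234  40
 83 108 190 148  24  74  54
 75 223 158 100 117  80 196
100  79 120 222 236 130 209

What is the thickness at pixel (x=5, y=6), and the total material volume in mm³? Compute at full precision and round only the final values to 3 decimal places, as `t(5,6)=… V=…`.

t(5,6)=2.108 V=84.214

span = t_max - t_min = 2.37 - 0.92 = 1.450
L(5,6) = 46, L_eff = 46/255 = 0.180392
t(5,6) = 2.37 - 1.450·0.180392 = 2.108
Σt over all 12·7 pixels = 58828/425 ≈ 138.4188235
V = pitch²·Σt = 0.78²·58828/425 = 84.214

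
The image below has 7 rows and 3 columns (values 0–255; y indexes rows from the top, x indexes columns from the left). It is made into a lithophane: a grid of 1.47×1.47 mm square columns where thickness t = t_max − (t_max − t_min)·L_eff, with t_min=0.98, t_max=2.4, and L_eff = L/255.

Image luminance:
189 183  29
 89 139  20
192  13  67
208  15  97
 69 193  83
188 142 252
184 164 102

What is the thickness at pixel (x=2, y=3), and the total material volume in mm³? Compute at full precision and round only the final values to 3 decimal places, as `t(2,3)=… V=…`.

span = t_max - t_min = 2.4 - 0.98 = 1.420
L(2,3) = 97, L_eff = 97/255 = 0.380392
t(2,3) = 2.4 - 1.420·0.380392 = 1.860
Σt over all 7·3 pixels = 13433/375 ≈ 35.8213333
V = pitch²·Σt = 1.47²·13433/375 = 77.406

t(2,3)=1.860 V=77.406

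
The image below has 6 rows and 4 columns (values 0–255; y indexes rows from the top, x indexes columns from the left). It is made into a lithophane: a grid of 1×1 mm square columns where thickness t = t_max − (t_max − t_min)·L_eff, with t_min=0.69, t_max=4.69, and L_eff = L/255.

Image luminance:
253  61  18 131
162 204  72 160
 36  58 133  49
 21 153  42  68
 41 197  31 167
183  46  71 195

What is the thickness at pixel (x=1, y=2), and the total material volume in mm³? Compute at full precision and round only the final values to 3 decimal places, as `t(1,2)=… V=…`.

span = t_max - t_min = 4.69 - 0.69 = 4.000
L(1,2) = 58, L_eff = 58/255 = 0.227451
t(1,2) = 4.69 - 4.000·0.227451 = 3.780
Σt over all 6·4 pixels = 92474/1275 ≈ 72.5286275
V = pitch²·Σt = 1²·92474/1275 = 72.529

t(1,2)=3.780 V=72.529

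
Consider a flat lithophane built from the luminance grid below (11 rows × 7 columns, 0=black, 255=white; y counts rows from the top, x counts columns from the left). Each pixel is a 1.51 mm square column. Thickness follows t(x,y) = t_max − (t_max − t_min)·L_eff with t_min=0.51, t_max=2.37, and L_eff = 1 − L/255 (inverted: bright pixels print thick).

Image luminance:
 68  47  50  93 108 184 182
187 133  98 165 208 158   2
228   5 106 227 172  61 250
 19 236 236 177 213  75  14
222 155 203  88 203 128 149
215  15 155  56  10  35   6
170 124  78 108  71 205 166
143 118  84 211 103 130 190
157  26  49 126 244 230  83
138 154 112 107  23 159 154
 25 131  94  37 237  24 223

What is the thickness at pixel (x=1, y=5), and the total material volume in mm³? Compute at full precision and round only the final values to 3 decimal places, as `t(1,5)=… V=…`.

t(1,5)=0.619 V=252.127

span = t_max - t_min = 2.37 - 0.51 = 1.860
L(1,5) = 15, L_eff = 1 - 15/255 = 0.941176 (inverted)
t(1,5) = 2.37 - 1.860·0.941176 = 0.619
Σt over all 11·7 pixels = 939907/8500 ≈ 110.5772941
V = pitch²·Σt = 1.51²·939907/8500 = 252.127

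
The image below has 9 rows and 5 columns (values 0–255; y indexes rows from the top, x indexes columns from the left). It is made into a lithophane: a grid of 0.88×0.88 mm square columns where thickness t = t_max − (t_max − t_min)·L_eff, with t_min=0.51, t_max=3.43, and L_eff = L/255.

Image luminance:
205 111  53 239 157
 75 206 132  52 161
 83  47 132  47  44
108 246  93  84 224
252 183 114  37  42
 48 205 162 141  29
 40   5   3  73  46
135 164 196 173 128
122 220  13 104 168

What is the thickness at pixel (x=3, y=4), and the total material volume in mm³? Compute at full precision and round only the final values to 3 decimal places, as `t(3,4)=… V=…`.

t(3,4)=3.006 V=72.512

span = t_max - t_min = 3.43 - 0.51 = 2.920
L(3,4) = 37, L_eff = 37/255 = 0.145098
t(3,4) = 3.43 - 2.920·0.145098 = 3.006
Σt over all 9·5 pixels = 2387741/25500 ≈ 93.6369020
V = pitch²·Σt = 0.88²·2387741/25500 = 72.512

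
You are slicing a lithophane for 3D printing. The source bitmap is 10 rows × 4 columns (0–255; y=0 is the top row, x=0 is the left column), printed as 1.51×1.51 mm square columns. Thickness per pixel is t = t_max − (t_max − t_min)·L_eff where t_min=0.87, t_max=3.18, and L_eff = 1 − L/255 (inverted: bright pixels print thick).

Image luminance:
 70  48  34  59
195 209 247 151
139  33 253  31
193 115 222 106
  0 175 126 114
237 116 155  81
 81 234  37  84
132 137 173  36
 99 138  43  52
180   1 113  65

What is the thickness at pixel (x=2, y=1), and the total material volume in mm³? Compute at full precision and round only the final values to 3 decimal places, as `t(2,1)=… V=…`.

span = t_max - t_min = 3.18 - 0.87 = 2.310
L(2,1) = 247, L_eff = 1 - 247/255 = 0.031373 (inverted)
t(2,1) = 3.18 - 2.310·0.031373 = 3.108
Σt over all 10·4 pixels = 329389/4250 ≈ 77.5032941
V = pitch²·Σt = 1.51²·329389/4250 = 176.715

t(2,1)=3.108 V=176.715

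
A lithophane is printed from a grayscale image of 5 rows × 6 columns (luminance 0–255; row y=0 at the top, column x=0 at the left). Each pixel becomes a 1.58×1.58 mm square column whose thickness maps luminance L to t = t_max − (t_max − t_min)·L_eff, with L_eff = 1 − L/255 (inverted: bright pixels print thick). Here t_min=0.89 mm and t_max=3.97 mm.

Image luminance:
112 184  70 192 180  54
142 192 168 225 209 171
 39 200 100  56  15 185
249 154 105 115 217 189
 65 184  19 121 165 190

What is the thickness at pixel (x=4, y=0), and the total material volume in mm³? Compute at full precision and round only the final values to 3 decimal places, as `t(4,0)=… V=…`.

span = t_max - t_min = 3.97 - 0.89 = 3.080
L(4,0) = 180, L_eff = 1 - 180/255 = 0.294118 (inverted)
t(4,0) = 3.97 - 3.080·0.294118 = 3.064
Σt over all 5·6 pixels = 58679/750 ≈ 78.2386667
V = pitch²·Σt = 1.58²·58679/750 = 195.315

t(4,0)=3.064 V=195.315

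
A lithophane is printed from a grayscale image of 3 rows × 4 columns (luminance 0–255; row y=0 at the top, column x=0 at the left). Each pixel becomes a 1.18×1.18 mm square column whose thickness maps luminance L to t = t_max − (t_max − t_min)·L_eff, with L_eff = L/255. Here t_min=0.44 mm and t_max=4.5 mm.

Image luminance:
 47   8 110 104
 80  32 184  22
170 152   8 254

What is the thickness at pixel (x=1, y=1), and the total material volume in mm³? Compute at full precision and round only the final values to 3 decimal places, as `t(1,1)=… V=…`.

t(1,1)=3.991 V=49.229

span = t_max - t_min = 4.5 - 0.44 = 4.060
L(1,1) = 32, L_eff = 32/255 = 0.125490
t(1,1) = 4.5 - 4.060·0.125490 = 3.991
Σt over all 3·4 pixels = 450787/12750 ≈ 35.3558431
V = pitch²·Σt = 1.18²·450787/12750 = 49.229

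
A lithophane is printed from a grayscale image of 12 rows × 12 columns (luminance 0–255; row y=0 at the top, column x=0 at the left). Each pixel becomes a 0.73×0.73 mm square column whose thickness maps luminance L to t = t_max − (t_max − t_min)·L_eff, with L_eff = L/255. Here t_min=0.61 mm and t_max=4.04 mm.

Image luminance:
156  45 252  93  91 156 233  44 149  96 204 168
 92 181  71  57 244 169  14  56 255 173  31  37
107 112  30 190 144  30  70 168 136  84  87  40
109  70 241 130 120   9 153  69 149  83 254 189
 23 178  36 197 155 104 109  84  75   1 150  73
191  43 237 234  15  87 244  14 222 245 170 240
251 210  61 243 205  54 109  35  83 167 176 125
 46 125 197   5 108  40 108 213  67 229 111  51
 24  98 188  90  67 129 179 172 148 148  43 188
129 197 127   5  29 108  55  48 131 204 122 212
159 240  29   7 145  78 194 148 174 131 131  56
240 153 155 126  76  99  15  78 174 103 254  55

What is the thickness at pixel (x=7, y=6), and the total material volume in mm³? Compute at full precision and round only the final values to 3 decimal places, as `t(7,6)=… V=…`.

span = t_max - t_min = 4.04 - 0.61 = 3.430
L(7,6) = 35, L_eff = 35/255 = 0.137255
t(7,6) = 4.04 - 3.430·0.137255 = 3.569
Σt over all 12·12 pixels = 2178254/6375 ≈ 341.6869020
V = pitch²·Σt = 0.73²·2178254/6375 = 182.085

t(7,6)=3.569 V=182.085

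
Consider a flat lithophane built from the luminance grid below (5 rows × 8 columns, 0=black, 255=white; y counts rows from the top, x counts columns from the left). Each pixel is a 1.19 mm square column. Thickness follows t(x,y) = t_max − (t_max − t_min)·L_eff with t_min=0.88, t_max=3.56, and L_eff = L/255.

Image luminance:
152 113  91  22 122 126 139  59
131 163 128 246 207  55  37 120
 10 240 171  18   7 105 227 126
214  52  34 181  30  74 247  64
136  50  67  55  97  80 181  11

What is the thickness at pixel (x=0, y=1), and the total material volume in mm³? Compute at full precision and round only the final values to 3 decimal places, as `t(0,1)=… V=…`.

t(0,1)=2.183 V=136.346

span = t_max - t_min = 3.56 - 0.88 = 2.680
L(0,1) = 131, L_eff = 131/255 = 0.513725
t(0,1) = 3.56 - 2.680·0.513725 = 2.183
Σt over all 5·8 pixels = 613804/6375 ≈ 96.2829804
V = pitch²·Σt = 1.19²·613804/6375 = 136.346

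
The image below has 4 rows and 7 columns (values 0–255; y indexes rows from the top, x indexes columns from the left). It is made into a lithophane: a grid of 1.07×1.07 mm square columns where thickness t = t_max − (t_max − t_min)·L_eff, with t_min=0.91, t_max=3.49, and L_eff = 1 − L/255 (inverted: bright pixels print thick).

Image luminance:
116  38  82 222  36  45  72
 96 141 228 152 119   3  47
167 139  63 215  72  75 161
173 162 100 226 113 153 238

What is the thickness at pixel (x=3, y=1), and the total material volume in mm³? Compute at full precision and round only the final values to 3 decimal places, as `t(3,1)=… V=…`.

span = t_max - t_min = 3.49 - 0.91 = 2.580
L(3,1) = 152, L_eff = 1 - 152/255 = 0.403922 (inverted)
t(3,1) = 3.49 - 2.580·0.403922 = 2.448
Σt over all 4·7 pixels = 128406/2125 ≈ 60.4263529
V = pitch²·Σt = 1.07²·128406/2125 = 69.182

t(3,1)=2.448 V=69.182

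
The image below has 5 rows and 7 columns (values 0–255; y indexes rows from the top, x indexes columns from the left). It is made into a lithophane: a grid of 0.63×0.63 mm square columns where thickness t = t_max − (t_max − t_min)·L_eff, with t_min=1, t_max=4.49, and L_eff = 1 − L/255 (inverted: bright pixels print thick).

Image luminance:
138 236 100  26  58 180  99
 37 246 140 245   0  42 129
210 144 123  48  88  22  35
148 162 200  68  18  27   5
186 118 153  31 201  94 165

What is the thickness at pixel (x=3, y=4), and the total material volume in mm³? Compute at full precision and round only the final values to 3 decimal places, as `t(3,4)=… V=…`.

t(3,4)=1.424 V=35.196

span = t_max - t_min = 4.49 - 1 = 3.490
L(3,4) = 31, L_eff = 1 - 31/255 = 0.878431 (inverted)
t(3,4) = 4.49 - 3.490·0.878431 = 1.424
Σt over all 5·7 pixels = 1130639/12750 ≈ 88.6775686
V = pitch²·Σt = 0.63²·1130639/12750 = 35.196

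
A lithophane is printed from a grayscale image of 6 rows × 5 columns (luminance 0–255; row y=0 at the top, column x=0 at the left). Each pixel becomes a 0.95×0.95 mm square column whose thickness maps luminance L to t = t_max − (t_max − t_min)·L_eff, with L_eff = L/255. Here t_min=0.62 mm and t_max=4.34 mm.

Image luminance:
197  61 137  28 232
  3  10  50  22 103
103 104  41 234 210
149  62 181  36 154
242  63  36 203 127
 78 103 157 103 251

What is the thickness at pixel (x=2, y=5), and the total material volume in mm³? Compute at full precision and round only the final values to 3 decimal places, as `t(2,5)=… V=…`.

span = t_max - t_min = 4.34 - 0.62 = 3.720
L(2,5) = 157, L_eff = 157/255 = 0.615686
t(2,5) = 4.34 - 3.720·0.615686 = 2.050
Σt over all 6·5 pixels = 33759/425 ≈ 79.4329412
V = pitch²·Σt = 0.95²·33759/425 = 71.688

t(2,5)=2.050 V=71.688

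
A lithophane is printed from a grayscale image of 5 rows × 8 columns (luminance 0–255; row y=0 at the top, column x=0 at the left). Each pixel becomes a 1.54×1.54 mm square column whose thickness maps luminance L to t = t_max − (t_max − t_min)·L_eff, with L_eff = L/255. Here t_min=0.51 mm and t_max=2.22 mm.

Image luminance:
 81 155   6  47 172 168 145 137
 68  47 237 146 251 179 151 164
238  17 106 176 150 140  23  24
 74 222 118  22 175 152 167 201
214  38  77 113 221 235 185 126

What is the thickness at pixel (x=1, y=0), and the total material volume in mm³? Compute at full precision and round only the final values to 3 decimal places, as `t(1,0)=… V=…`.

t(1,0)=1.181 V=125.227

span = t_max - t_min = 2.22 - 0.51 = 1.710
L(1,0) = 155, L_eff = 155/255 = 0.607843
t(1,0) = 2.22 - 1.710·0.607843 = 1.181
Σt over all 5·8 pixels = 112206/2125 ≈ 52.8028235
V = pitch²·Σt = 1.54²·112206/2125 = 125.227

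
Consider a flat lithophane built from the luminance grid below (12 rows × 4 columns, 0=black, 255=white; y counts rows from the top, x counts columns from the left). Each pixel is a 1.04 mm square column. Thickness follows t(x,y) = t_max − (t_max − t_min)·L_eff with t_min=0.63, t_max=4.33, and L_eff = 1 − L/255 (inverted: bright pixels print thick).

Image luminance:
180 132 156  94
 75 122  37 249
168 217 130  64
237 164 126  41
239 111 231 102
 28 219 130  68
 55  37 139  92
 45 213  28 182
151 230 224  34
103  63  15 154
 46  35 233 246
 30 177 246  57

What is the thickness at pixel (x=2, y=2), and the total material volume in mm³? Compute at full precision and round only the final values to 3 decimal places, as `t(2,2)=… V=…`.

span = t_max - t_min = 4.33 - 0.63 = 3.700
L(2,2) = 130, L_eff = 1 - 130/255 = 0.490196 (inverted)
t(2,2) = 4.33 - 3.700·0.490196 = 2.516
Σt over all 12·4 pixels = 304847/2550 ≈ 119.5478431
V = pitch²·Σt = 1.04²·304847/2550 = 129.303

t(2,2)=2.516 V=129.303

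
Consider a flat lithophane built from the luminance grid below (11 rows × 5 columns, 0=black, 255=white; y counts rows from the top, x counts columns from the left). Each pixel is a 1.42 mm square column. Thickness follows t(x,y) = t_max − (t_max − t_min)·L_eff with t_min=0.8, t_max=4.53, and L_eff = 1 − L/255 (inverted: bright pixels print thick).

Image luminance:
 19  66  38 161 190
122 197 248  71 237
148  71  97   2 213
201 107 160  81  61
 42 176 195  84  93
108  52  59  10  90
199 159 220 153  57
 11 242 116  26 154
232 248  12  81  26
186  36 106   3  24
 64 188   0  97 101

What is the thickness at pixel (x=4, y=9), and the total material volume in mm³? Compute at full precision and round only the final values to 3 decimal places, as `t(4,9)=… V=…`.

t(4,9)=1.151 V=269.820

span = t_max - t_min = 4.53 - 0.8 = 3.730
L(4,9) = 24, L_eff = 1 - 24/255 = 0.905882 (inverted)
t(4,9) = 4.53 - 3.730·0.905882 = 1.151
Σt over all 11·5 pixels = 170611/1275 ≈ 133.8125490
V = pitch²·Σt = 1.42²·170611/1275 = 269.820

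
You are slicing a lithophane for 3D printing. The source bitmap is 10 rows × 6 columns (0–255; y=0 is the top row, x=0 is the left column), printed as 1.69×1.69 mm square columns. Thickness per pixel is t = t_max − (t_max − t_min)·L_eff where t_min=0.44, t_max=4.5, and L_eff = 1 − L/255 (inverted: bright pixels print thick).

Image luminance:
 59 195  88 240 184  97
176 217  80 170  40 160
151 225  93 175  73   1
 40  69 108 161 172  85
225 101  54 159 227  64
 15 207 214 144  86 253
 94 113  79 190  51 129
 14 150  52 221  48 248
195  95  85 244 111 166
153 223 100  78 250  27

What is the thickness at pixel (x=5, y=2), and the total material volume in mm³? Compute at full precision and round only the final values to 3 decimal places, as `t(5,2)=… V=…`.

span = t_max - t_min = 4.5 - 0.44 = 4.060
L(5,2) = 1, L_eff = 1 - 1/255 = 0.996078 (inverted)
t(5,2) = 4.5 - 4.060·0.996078 = 0.456
Σt over all 10·6 pixels = 972586/6375 ≈ 152.5625098
V = pitch²·Σt = 1.69²·972586/6375 = 435.734

t(5,2)=0.456 V=435.734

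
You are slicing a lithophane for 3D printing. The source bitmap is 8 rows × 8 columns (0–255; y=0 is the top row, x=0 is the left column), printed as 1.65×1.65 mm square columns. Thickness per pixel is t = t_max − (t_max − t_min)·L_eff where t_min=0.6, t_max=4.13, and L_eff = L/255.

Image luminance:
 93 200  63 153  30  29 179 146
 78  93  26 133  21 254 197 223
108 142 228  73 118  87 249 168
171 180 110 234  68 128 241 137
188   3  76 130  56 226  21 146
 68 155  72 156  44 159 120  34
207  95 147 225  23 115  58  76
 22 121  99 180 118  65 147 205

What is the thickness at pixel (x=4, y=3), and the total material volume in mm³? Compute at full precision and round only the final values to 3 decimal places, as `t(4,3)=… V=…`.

t(4,3)=3.189 V=421.236

span = t_max - t_min = 4.13 - 0.6 = 3.530
L(4,3) = 68, L_eff = 68/255 = 0.266667
t(4,3) = 4.13 - 3.530·0.266667 = 3.189
Σt over all 8·8 pixels = 1315153/8500 ≈ 154.7238824
V = pitch²·Σt = 1.65²·1315153/8500 = 421.236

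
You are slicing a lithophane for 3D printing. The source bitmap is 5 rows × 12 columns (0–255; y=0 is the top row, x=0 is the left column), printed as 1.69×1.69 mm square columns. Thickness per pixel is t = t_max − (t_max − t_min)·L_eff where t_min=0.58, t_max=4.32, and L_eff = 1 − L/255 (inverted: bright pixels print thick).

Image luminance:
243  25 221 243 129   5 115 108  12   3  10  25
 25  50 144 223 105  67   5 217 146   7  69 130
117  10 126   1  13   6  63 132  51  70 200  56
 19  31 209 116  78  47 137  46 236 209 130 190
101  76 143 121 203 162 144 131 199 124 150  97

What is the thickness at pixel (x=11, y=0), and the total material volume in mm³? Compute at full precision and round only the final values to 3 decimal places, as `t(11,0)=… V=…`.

t(11,0)=0.947 V=362.081

span = t_max - t_min = 4.32 - 0.58 = 3.740
L(11,0) = 25, L_eff = 1 - 25/255 = 0.901961 (inverted)
t(11,0) = 4.32 - 3.740·0.901961 = 0.947
Σt over all 5·12 pixels = 95081/750 ≈ 126.7746667
V = pitch²·Σt = 1.69²·95081/750 = 362.081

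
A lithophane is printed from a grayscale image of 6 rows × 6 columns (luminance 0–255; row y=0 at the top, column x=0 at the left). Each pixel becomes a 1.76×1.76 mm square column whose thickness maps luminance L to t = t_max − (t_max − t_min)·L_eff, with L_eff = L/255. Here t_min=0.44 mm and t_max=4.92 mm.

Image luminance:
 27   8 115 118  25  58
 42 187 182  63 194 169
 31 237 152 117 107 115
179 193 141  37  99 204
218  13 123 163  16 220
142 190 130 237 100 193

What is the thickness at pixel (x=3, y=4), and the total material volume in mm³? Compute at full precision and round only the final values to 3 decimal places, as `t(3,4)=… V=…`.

span = t_max - t_min = 4.92 - 0.44 = 4.480
L(3,4) = 163, L_eff = 163/255 = 0.639216
t(3,4) = 4.92 - 4.480·0.639216 = 2.056
Σt over all 6·6 pixels = 8268/85 ≈ 97.2705882
V = pitch²·Σt = 1.76²·8268/85 = 301.305

t(3,4)=2.056 V=301.305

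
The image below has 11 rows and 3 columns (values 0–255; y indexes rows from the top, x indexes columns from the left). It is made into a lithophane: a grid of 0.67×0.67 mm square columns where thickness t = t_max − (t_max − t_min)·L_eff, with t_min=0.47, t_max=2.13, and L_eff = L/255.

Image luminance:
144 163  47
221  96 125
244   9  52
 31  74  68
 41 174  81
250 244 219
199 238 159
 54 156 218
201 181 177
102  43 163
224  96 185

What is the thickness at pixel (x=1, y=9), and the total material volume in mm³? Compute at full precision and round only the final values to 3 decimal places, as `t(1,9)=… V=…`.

t(1,9)=1.850 V=17.880

span = t_max - t_min = 2.13 - 0.47 = 1.660
L(1,9) = 43, L_eff = 43/255 = 0.168627
t(1,9) = 2.13 - 1.660·0.168627 = 1.850
Σt over all 11·3 pixels = 1015681/25500 ≈ 39.8306275
V = pitch²·Σt = 0.67²·1015681/25500 = 17.880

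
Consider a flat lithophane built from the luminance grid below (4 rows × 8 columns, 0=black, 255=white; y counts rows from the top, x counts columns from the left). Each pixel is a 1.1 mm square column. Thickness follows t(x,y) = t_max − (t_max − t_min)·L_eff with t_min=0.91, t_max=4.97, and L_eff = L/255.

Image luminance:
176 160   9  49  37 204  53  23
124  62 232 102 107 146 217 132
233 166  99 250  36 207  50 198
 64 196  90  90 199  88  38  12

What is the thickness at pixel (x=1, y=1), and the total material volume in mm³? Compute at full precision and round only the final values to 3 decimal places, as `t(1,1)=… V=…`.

span = t_max - t_min = 4.97 - 0.91 = 4.060
L(1,1) = 62, L_eff = 62/255 = 0.243137
t(1,1) = 4.97 - 4.060·0.243137 = 3.983
Σt over all 4·8 pixels = 415471/4250 ≈ 97.7578824
V = pitch²·Σt = 1.1²·415471/4250 = 118.287

t(1,1)=3.983 V=118.287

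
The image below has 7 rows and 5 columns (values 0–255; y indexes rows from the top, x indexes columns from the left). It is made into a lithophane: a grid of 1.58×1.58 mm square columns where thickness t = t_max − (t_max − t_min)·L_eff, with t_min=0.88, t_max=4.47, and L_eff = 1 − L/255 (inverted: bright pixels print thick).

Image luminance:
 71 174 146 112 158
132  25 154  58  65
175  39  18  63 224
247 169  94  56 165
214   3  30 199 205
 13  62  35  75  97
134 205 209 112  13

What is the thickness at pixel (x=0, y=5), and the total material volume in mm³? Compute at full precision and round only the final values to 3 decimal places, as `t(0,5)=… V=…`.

span = t_max - t_min = 4.47 - 0.88 = 3.590
L(0,5) = 13, L_eff = 1 - 13/255 = 0.949020 (inverted)
t(0,5) = 4.47 - 3.590·0.949020 = 1.063
Σt over all 7·5 pixels = 734603/8500 ≈ 86.4238824
V = pitch²·Σt = 1.58²·734603/8500 = 215.749

t(0,5)=1.063 V=215.749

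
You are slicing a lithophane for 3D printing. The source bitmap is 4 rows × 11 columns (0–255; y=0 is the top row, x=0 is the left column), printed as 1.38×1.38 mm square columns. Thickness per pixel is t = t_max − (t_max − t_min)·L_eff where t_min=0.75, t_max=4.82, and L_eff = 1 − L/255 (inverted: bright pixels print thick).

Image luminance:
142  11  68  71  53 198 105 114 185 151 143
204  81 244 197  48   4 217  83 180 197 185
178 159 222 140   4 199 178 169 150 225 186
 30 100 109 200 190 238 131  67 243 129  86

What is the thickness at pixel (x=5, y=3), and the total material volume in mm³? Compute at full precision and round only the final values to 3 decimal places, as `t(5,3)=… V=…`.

span = t_max - t_min = 4.82 - 0.75 = 4.070
L(5,3) = 238, L_eff = 1 - 238/255 = 0.066667 (inverted)
t(5,3) = 4.82 - 4.070·0.066667 = 4.549
Σt over all 4·11 pixels = 1685299/12750 ≈ 132.1803137
V = pitch²·Σt = 1.38²·1685299/12750 = 251.724

t(5,3)=4.549 V=251.724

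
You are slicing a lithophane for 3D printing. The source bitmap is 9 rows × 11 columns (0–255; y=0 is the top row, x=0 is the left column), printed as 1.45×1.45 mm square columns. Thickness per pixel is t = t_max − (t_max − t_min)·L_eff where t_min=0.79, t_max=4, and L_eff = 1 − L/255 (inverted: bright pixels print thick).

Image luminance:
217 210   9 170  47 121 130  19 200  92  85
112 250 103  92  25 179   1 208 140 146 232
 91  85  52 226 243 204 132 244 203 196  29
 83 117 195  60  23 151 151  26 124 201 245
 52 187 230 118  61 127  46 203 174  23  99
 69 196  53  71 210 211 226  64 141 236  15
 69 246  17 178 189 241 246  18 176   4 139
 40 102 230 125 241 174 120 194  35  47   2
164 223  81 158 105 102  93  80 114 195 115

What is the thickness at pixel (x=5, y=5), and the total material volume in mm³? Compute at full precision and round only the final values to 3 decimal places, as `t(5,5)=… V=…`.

span = t_max - t_min = 4 - 0.79 = 3.210
L(5,5) = 211, L_eff = 1 - 211/255 = 0.172549 (inverted)
t(5,5) = 4 - 3.210·0.172549 = 3.446
Σt over all 9·11 pixels = 2049793/8500 ≈ 241.1521176
V = pitch²·Σt = 1.45²·2049793/8500 = 507.022

t(5,5)=3.446 V=507.022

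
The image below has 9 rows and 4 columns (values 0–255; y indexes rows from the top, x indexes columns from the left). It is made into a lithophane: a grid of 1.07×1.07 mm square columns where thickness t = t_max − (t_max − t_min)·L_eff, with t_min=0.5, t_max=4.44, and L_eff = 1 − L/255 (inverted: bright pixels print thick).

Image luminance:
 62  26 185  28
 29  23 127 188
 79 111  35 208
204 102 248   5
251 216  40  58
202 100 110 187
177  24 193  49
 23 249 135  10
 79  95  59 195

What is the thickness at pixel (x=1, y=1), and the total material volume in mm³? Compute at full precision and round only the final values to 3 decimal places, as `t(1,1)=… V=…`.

t(1,1)=0.855 V=93.349

span = t_max - t_min = 4.44 - 0.5 = 3.940
L(1,1) = 23, L_eff = 1 - 23/255 = 0.909804 (inverted)
t(1,1) = 4.44 - 3.940·0.909804 = 0.855
Σt over all 9·4 pixels = 519782/6375 ≈ 81.5344314
V = pitch²·Σt = 1.07²·519782/6375 = 93.349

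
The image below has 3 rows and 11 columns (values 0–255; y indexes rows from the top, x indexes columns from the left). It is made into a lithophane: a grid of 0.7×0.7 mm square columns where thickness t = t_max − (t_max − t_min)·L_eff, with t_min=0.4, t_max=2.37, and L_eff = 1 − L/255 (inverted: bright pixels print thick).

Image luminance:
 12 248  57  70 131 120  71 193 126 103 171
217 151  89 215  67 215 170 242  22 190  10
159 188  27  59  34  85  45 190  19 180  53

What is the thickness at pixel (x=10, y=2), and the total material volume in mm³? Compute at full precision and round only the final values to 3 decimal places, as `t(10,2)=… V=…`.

span = t_max - t_min = 2.37 - 0.4 = 1.970
L(10,2) = 53, L_eff = 1 - 53/255 = 0.792157 (inverted)
t(10,2) = 2.37 - 1.970·0.792157 = 0.809
Σt over all 3·11 pixels = 1110613/25500 ≈ 43.5534510
V = pitch²·Σt = 0.7²·1110613/25500 = 21.341

t(10,2)=0.809 V=21.341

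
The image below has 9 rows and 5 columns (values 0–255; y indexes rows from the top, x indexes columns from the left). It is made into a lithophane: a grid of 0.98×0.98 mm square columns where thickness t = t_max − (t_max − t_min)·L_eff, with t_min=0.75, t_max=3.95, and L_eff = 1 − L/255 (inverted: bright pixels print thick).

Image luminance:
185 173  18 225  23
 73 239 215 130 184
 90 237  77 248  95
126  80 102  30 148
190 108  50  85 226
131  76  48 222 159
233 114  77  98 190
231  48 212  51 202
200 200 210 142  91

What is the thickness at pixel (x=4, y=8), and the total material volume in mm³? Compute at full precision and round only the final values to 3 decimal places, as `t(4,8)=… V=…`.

span = t_max - t_min = 3.95 - 0.75 = 3.200
L(4,8) = 91, L_eff = 1 - 91/255 = 0.643137 (inverted)
t(4,8) = 3.95 - 3.200·0.643137 = 1.892
Σt over all 9·5 pixels = 574813/5100 ≈ 112.7084314
V = pitch²·Σt = 0.98²·574813/5100 = 108.245

t(4,8)=1.892 V=108.245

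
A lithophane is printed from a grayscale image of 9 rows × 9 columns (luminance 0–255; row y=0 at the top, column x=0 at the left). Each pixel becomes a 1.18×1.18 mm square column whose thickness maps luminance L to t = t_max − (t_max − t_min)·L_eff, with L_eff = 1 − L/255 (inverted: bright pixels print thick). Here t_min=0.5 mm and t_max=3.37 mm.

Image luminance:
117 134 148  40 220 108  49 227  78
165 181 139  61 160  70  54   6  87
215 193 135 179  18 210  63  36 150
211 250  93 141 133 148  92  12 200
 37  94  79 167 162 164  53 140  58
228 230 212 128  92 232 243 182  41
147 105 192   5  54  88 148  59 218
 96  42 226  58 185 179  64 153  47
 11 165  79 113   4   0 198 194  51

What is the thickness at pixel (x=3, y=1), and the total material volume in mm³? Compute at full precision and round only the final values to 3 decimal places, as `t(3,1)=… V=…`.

span = t_max - t_min = 3.37 - 0.5 = 2.870
L(3,1) = 61, L_eff = 1 - 61/255 = 0.760784 (inverted)
t(3,1) = 3.37 - 2.870·0.760784 = 1.187
Σt over all 9·9 pixels = 971813/6375 ≈ 152.4412549
V = pitch²·Σt = 1.18²·971813/6375 = 212.259

t(3,1)=1.187 V=212.259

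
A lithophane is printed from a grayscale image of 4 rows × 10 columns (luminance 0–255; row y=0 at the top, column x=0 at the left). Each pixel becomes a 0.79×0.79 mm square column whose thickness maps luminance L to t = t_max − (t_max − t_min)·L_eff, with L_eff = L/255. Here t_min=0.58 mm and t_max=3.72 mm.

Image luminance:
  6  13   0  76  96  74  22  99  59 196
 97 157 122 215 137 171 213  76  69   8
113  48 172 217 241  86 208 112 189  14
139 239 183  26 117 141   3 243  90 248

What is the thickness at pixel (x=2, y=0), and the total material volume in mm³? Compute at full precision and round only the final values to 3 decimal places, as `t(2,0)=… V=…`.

span = t_max - t_min = 3.72 - 0.58 = 3.140
L(2,0) = 0, L_eff = 0/255 = 0.000000
t(2,0) = 3.72 - 3.140·0.000000 = 3.720
Σt over all 4·10 pixels = 230761/2550 ≈ 90.4945098
V = pitch²·Σt = 0.79²·230761/2550 = 56.478

t(2,0)=3.720 V=56.478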